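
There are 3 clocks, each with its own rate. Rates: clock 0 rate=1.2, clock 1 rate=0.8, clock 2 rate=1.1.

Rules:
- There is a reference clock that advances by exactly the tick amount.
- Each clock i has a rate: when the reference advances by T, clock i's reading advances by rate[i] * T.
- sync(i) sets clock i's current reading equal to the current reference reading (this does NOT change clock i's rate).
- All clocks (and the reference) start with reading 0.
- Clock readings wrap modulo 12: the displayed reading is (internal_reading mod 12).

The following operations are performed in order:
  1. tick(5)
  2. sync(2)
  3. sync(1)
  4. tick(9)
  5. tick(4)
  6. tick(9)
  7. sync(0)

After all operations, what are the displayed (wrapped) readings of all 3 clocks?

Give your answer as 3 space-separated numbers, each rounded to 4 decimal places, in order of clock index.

After op 1 tick(5): ref=5.0000 raw=[6.0000 4.0000 5.5000]
After op 2 sync(2): ref=5.0000 raw=[6.0000 4.0000 5.0000]
After op 3 sync(1): ref=5.0000 raw=[6.0000 5.0000 5.0000]
After op 4 tick(9): ref=14.0000 raw=[16.8000 12.2000 14.9000]
After op 5 tick(4): ref=18.0000 raw=[21.6000 15.4000 19.3000]
After op 6 tick(9): ref=27.0000 raw=[32.4000 22.6000 29.2000]
After op 7 sync(0): ref=27.0000 raw=[27.0000 22.6000 29.2000]
Wrap final raw readings (mod 12): 27.0000 mod 12 = 3.0000; 22.6000 mod 12 = 10.6000; 29.2000 mod 12 = 5.2000

Answer: 3.0000 10.6000 5.2000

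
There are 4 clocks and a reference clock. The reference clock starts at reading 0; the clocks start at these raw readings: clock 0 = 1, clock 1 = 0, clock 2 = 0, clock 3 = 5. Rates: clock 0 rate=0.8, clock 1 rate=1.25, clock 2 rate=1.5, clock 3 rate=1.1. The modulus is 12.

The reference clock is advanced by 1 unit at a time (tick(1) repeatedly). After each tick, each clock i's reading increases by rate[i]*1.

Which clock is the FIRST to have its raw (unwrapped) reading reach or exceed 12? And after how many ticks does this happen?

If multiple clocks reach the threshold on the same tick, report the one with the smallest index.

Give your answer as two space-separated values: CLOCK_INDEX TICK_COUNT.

clock 0: start=1, rate=0.8, needs 12-1 = 11; ticks = ceil(11/0.8) = ceil(13.7500) = 14; reading at tick 14 = 1 + 0.8*14 = 12.2000
clock 1: start=0, rate=1.25, needs 12-0 = 12; ticks = ceil(12/1.25) = ceil(9.6000) = 10; reading at tick 10 = 0 + 1.25*10 = 12.5000
clock 2: start=0, rate=1.5, needs 12-0 = 12; ticks = ceil(12/1.5) = ceil(8.0000) = 8; reading at tick 8 = 0 + 1.5*8 = 12.0000
clock 3: start=5, rate=1.1, needs 12-5 = 7; ticks = ceil(7/1.1) = ceil(6.3636) = 7; reading at tick 7 = 5 + 1.1*7 = 12.7000
Minimum tick count = 7; winners = [3]; smallest index = 3

Answer: 3 7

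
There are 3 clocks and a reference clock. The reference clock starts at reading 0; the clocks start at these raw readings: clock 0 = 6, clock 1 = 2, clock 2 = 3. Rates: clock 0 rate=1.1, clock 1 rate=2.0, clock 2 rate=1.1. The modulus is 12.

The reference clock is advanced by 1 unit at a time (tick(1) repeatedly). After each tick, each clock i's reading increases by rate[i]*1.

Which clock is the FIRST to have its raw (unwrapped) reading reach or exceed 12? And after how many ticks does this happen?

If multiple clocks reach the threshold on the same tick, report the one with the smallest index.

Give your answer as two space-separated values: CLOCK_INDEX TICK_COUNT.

Answer: 1 5

Derivation:
clock 0: start=6, rate=1.1, needs 12-6 = 6; ticks = ceil(6/1.1) = ceil(5.4545) = 6; reading at tick 6 = 6 + 1.1*6 = 12.6000
clock 1: start=2, rate=2.0, needs 12-2 = 10; ticks = ceil(10/2.0) = ceil(5.0000) = 5; reading at tick 5 = 2 + 2.0*5 = 12.0000
clock 2: start=3, rate=1.1, needs 12-3 = 9; ticks = ceil(9/1.1) = ceil(8.1818) = 9; reading at tick 9 = 3 + 1.1*9 = 12.9000
Minimum tick count = 5; winners = [1]; smallest index = 1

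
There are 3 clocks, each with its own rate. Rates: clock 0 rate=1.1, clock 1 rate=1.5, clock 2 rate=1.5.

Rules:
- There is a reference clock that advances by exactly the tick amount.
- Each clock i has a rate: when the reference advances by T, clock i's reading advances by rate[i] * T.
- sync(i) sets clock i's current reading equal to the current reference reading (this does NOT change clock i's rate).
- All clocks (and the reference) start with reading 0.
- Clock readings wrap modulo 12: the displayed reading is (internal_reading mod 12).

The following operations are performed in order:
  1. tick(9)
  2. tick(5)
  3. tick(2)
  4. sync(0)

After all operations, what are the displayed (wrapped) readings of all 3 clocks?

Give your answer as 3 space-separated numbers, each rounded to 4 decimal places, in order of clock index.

After op 1 tick(9): ref=9.0000 raw=[9.9000 13.5000 13.5000]
After op 2 tick(5): ref=14.0000 raw=[15.4000 21.0000 21.0000]
After op 3 tick(2): ref=16.0000 raw=[17.6000 24.0000 24.0000]
After op 4 sync(0): ref=16.0000 raw=[16.0000 24.0000 24.0000]
Wrap final raw readings (mod 12): 16.0000 mod 12 = 4.0000; 24.0000 mod 12 = 0.0000; 24.0000 mod 12 = 0.0000

Answer: 4.0000 0.0000 0.0000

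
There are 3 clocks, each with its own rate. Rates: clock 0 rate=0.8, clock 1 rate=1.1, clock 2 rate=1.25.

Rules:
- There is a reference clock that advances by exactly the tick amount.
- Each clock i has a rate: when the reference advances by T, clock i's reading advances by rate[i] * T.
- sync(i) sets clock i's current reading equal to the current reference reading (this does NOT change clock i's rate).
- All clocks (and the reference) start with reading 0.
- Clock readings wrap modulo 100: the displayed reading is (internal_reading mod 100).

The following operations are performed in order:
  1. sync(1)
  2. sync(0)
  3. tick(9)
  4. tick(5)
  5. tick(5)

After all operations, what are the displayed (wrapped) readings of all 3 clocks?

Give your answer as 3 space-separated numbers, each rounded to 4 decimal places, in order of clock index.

After op 1 sync(1): ref=0.0000 raw=[0.0000 0.0000 0.0000]
After op 2 sync(0): ref=0.0000 raw=[0.0000 0.0000 0.0000]
After op 3 tick(9): ref=9.0000 raw=[7.2000 9.9000 11.2500]
After op 4 tick(5): ref=14.0000 raw=[11.2000 15.4000 17.5000]
After op 5 tick(5): ref=19.0000 raw=[15.2000 20.9000 23.7500]
Wrap final raw readings (mod 100): 15.2000 mod 100 = 15.2000; 20.9000 mod 100 = 20.9000; 23.7500 mod 100 = 23.7500

Answer: 15.2000 20.9000 23.7500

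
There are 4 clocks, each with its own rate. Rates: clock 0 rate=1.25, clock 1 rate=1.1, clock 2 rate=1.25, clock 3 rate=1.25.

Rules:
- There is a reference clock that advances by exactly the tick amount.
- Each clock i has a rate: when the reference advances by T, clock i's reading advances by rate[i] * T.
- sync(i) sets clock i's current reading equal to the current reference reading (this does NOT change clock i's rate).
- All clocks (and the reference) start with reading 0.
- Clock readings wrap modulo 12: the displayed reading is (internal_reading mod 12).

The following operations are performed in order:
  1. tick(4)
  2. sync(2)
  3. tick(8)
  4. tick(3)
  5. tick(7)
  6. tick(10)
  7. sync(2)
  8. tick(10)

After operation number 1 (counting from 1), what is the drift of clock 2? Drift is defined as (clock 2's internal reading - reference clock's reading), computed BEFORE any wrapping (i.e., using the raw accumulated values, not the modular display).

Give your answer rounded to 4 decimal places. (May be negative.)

Answer: 1.0000

Derivation:
After op 1 tick(4): ref=4.0000 raw=[5.0000 4.4000 5.0000 5.0000]
Drift of clock 2 after op 1: 5.0000 - 4.0000 = 1.0000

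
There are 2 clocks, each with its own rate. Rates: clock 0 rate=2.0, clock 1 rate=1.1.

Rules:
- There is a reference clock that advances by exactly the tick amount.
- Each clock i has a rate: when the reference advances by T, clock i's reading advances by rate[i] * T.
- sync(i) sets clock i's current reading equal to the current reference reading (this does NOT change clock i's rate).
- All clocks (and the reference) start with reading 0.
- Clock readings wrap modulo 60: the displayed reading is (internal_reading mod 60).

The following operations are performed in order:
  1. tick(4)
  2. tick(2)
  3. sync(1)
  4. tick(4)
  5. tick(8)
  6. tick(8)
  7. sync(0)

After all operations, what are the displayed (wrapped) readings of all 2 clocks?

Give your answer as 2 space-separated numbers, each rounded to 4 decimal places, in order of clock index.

Answer: 26.0000 28.0000

Derivation:
After op 1 tick(4): ref=4.0000 raw=[8.0000 4.4000]
After op 2 tick(2): ref=6.0000 raw=[12.0000 6.6000]
After op 3 sync(1): ref=6.0000 raw=[12.0000 6.0000]
After op 4 tick(4): ref=10.0000 raw=[20.0000 10.4000]
After op 5 tick(8): ref=18.0000 raw=[36.0000 19.2000]
After op 6 tick(8): ref=26.0000 raw=[52.0000 28.0000]
After op 7 sync(0): ref=26.0000 raw=[26.0000 28.0000]
Wrap final raw readings (mod 60): 26.0000 mod 60 = 26.0000; 28.0000 mod 60 = 28.0000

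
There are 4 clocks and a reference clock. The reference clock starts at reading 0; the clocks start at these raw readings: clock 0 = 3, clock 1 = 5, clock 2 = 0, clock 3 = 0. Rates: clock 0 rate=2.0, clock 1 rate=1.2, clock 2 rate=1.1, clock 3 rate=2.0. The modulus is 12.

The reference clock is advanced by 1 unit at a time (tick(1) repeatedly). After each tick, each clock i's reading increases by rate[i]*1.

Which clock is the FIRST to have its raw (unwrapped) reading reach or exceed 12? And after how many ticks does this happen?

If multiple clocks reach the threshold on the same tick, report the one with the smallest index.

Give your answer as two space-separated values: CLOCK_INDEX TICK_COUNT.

Answer: 0 5

Derivation:
clock 0: start=3, rate=2.0, needs 12-3 = 9; ticks = ceil(9/2.0) = ceil(4.5000) = 5; reading at tick 5 = 3 + 2.0*5 = 13.0000
clock 1: start=5, rate=1.2, needs 12-5 = 7; ticks = ceil(7/1.2) = ceil(5.8333) = 6; reading at tick 6 = 5 + 1.2*6 = 12.2000
clock 2: start=0, rate=1.1, needs 12-0 = 12; ticks = ceil(12/1.1) = ceil(10.9091) = 11; reading at tick 11 = 0 + 1.1*11 = 12.1000
clock 3: start=0, rate=2.0, needs 12-0 = 12; ticks = ceil(12/2.0) = ceil(6.0000) = 6; reading at tick 6 = 0 + 2.0*6 = 12.0000
Minimum tick count = 5; winners = [0]; smallest index = 0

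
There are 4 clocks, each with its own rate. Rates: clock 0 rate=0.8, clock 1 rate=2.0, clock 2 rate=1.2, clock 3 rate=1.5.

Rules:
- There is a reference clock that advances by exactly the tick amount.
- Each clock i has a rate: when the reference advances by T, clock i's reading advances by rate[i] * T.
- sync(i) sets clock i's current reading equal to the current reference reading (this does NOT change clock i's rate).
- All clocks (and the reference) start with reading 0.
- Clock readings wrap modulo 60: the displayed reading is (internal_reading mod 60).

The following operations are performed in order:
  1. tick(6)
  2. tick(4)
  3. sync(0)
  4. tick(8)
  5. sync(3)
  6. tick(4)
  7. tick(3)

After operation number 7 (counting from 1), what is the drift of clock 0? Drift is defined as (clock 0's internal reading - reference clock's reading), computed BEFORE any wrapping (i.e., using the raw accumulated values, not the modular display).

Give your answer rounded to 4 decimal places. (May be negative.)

Answer: -3.0000

Derivation:
After op 1 tick(6): ref=6.0000 raw=[4.8000 12.0000 7.2000 9.0000]
After op 2 tick(4): ref=10.0000 raw=[8.0000 20.0000 12.0000 15.0000]
After op 3 sync(0): ref=10.0000 raw=[10.0000 20.0000 12.0000 15.0000]
After op 4 tick(8): ref=18.0000 raw=[16.4000 36.0000 21.6000 27.0000]
After op 5 sync(3): ref=18.0000 raw=[16.4000 36.0000 21.6000 18.0000]
After op 6 tick(4): ref=22.0000 raw=[19.6000 44.0000 26.4000 24.0000]
After op 7 tick(3): ref=25.0000 raw=[22.0000 50.0000 30.0000 28.5000]
Drift of clock 0 after op 7: 22.0000 - 25.0000 = -3.0000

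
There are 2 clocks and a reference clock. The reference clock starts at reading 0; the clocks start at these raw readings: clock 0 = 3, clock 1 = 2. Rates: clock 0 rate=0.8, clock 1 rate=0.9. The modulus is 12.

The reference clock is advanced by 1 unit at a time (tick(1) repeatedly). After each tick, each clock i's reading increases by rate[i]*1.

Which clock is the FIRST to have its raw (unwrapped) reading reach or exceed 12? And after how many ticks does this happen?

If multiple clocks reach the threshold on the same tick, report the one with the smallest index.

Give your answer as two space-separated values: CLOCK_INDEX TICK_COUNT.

clock 0: start=3, rate=0.8, needs 12-3 = 9; ticks = ceil(9/0.8) = ceil(11.2500) = 12; reading at tick 12 = 3 + 0.8*12 = 12.6000
clock 1: start=2, rate=0.9, needs 12-2 = 10; ticks = ceil(10/0.9) = ceil(11.1111) = 12; reading at tick 12 = 2 + 0.9*12 = 12.8000
Minimum tick count = 12; winners = [0, 1]; smallest index = 0

Answer: 0 12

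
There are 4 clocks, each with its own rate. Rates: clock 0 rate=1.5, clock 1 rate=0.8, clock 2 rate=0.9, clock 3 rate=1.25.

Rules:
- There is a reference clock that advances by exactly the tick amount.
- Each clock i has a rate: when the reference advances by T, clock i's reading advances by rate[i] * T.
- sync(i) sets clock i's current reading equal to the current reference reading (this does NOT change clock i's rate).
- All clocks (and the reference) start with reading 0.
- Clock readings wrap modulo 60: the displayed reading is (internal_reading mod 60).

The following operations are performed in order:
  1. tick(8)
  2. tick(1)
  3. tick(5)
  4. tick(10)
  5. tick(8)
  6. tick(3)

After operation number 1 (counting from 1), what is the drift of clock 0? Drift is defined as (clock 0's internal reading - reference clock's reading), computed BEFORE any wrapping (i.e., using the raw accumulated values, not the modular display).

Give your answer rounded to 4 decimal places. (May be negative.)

Answer: 4.0000

Derivation:
After op 1 tick(8): ref=8.0000 raw=[12.0000 6.4000 7.2000 10.0000]
Drift of clock 0 after op 1: 12.0000 - 8.0000 = 4.0000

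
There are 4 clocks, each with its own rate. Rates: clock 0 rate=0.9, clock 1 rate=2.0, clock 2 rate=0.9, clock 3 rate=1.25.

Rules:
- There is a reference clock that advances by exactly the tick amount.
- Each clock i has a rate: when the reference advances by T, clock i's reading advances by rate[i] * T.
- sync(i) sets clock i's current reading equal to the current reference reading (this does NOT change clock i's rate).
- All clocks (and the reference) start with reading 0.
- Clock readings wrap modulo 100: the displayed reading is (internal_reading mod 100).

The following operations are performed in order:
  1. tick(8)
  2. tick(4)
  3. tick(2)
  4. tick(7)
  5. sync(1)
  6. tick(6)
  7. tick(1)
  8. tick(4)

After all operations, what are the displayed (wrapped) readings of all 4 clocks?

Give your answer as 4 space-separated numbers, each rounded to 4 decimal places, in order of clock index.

Answer: 28.8000 43.0000 28.8000 40.0000

Derivation:
After op 1 tick(8): ref=8.0000 raw=[7.2000 16.0000 7.2000 10.0000]
After op 2 tick(4): ref=12.0000 raw=[10.8000 24.0000 10.8000 15.0000]
After op 3 tick(2): ref=14.0000 raw=[12.6000 28.0000 12.6000 17.5000]
After op 4 tick(7): ref=21.0000 raw=[18.9000 42.0000 18.9000 26.2500]
After op 5 sync(1): ref=21.0000 raw=[18.9000 21.0000 18.9000 26.2500]
After op 6 tick(6): ref=27.0000 raw=[24.3000 33.0000 24.3000 33.7500]
After op 7 tick(1): ref=28.0000 raw=[25.2000 35.0000 25.2000 35.0000]
After op 8 tick(4): ref=32.0000 raw=[28.8000 43.0000 28.8000 40.0000]
Wrap final raw readings (mod 100): 28.8000 mod 100 = 28.8000; 43.0000 mod 100 = 43.0000; 28.8000 mod 100 = 28.8000; 40.0000 mod 100 = 40.0000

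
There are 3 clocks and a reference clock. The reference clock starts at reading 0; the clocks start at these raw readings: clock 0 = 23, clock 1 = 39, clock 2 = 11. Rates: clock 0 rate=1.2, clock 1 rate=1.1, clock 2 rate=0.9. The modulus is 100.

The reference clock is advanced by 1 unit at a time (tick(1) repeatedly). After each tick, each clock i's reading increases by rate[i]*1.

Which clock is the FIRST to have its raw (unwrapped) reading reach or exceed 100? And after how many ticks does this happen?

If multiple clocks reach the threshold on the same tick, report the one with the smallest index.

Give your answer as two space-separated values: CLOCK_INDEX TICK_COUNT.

clock 0: start=23, rate=1.2, needs 100-23 = 77; ticks = ceil(77/1.2) = ceil(64.1667) = 65; reading at tick 65 = 23 + 1.2*65 = 101.0000
clock 1: start=39, rate=1.1, needs 100-39 = 61; ticks = ceil(61/1.1) = ceil(55.4545) = 56; reading at tick 56 = 39 + 1.1*56 = 100.6000
clock 2: start=11, rate=0.9, needs 100-11 = 89; ticks = ceil(89/0.9) = ceil(98.8889) = 99; reading at tick 99 = 11 + 0.9*99 = 100.1000
Minimum tick count = 56; winners = [1]; smallest index = 1

Answer: 1 56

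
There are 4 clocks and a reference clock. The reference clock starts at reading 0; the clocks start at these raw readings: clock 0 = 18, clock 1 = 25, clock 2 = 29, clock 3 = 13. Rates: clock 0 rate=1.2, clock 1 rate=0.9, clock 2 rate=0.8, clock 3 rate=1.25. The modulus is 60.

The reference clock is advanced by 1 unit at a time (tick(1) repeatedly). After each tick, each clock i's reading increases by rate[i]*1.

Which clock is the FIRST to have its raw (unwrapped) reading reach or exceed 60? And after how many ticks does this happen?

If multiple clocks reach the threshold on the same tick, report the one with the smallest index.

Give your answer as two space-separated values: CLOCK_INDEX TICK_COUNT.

Answer: 0 35

Derivation:
clock 0: start=18, rate=1.2, needs 60-18 = 42; ticks = ceil(42/1.2) = ceil(35.0000) = 35; reading at tick 35 = 18 + 1.2*35 = 60.0000
clock 1: start=25, rate=0.9, needs 60-25 = 35; ticks = ceil(35/0.9) = ceil(38.8889) = 39; reading at tick 39 = 25 + 0.9*39 = 60.1000
clock 2: start=29, rate=0.8, needs 60-29 = 31; ticks = ceil(31/0.8) = ceil(38.7500) = 39; reading at tick 39 = 29 + 0.8*39 = 60.2000
clock 3: start=13, rate=1.25, needs 60-13 = 47; ticks = ceil(47/1.25) = ceil(37.6000) = 38; reading at tick 38 = 13 + 1.25*38 = 60.5000
Minimum tick count = 35; winners = [0]; smallest index = 0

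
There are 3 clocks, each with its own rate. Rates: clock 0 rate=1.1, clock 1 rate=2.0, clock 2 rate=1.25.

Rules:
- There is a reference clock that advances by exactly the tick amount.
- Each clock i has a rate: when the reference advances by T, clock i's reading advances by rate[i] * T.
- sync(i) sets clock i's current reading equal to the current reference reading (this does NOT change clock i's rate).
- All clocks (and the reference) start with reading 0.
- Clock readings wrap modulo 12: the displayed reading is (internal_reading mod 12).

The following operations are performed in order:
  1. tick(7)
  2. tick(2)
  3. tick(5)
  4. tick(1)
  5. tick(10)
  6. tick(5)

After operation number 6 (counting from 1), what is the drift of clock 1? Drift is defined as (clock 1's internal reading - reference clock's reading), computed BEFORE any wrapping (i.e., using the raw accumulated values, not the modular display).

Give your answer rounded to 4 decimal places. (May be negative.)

Answer: 30.0000

Derivation:
After op 1 tick(7): ref=7.0000 raw=[7.7000 14.0000 8.7500]
After op 2 tick(2): ref=9.0000 raw=[9.9000 18.0000 11.2500]
After op 3 tick(5): ref=14.0000 raw=[15.4000 28.0000 17.5000]
After op 4 tick(1): ref=15.0000 raw=[16.5000 30.0000 18.7500]
After op 5 tick(10): ref=25.0000 raw=[27.5000 50.0000 31.2500]
After op 6 tick(5): ref=30.0000 raw=[33.0000 60.0000 37.5000]
Drift of clock 1 after op 6: 60.0000 - 30.0000 = 30.0000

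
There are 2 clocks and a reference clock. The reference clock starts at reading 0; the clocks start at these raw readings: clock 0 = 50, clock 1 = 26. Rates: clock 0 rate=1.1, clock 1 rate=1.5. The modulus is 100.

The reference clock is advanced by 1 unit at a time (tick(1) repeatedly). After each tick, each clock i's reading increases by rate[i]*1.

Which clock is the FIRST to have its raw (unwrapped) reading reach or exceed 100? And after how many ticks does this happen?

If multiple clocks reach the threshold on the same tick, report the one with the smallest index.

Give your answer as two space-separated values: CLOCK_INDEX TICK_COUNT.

Answer: 0 46

Derivation:
clock 0: start=50, rate=1.1, needs 100-50 = 50; ticks = ceil(50/1.1) = ceil(45.4545) = 46; reading at tick 46 = 50 + 1.1*46 = 100.6000
clock 1: start=26, rate=1.5, needs 100-26 = 74; ticks = ceil(74/1.5) = ceil(49.3333) = 50; reading at tick 50 = 26 + 1.5*50 = 101.0000
Minimum tick count = 46; winners = [0]; smallest index = 0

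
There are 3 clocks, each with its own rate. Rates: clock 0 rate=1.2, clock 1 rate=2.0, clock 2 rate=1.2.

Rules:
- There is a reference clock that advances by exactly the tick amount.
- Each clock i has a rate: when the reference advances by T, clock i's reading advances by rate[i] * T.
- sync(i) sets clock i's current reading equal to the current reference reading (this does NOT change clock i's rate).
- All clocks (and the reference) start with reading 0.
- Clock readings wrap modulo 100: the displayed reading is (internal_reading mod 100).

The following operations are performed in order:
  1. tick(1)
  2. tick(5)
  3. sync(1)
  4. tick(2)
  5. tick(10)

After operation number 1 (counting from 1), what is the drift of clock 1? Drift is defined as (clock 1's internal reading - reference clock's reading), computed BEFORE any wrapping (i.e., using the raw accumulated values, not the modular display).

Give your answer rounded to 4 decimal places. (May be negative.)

After op 1 tick(1): ref=1.0000 raw=[1.2000 2.0000 1.2000]
Drift of clock 1 after op 1: 2.0000 - 1.0000 = 1.0000

Answer: 1.0000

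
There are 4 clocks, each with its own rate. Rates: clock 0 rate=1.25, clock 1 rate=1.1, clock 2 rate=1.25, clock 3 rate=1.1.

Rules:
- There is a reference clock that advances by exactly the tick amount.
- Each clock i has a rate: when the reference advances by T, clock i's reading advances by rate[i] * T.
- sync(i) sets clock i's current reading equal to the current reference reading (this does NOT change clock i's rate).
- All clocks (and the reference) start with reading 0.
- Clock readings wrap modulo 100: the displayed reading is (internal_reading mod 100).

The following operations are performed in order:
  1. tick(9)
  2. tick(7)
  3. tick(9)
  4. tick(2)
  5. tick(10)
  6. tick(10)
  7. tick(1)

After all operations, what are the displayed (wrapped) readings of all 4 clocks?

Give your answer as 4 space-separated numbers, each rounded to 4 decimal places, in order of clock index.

Answer: 60.0000 52.8000 60.0000 52.8000

Derivation:
After op 1 tick(9): ref=9.0000 raw=[11.2500 9.9000 11.2500 9.9000]
After op 2 tick(7): ref=16.0000 raw=[20.0000 17.6000 20.0000 17.6000]
After op 3 tick(9): ref=25.0000 raw=[31.2500 27.5000 31.2500 27.5000]
After op 4 tick(2): ref=27.0000 raw=[33.7500 29.7000 33.7500 29.7000]
After op 5 tick(10): ref=37.0000 raw=[46.2500 40.7000 46.2500 40.7000]
After op 6 tick(10): ref=47.0000 raw=[58.7500 51.7000 58.7500 51.7000]
After op 7 tick(1): ref=48.0000 raw=[60.0000 52.8000 60.0000 52.8000]
Wrap final raw readings (mod 100): 60.0000 mod 100 = 60.0000; 52.8000 mod 100 = 52.8000; 60.0000 mod 100 = 60.0000; 52.8000 mod 100 = 52.8000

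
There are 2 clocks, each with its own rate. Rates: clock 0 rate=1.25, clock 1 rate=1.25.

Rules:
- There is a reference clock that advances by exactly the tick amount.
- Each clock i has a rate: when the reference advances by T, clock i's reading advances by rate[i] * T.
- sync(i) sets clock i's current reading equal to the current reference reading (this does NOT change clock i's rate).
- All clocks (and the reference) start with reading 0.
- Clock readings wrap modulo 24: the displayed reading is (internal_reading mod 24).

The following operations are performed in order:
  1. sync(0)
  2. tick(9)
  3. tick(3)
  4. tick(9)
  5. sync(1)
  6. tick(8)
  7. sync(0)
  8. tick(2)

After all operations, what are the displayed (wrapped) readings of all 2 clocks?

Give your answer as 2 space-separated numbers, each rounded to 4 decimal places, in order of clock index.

Answer: 7.5000 9.5000

Derivation:
After op 1 sync(0): ref=0.0000 raw=[0.0000 0.0000]
After op 2 tick(9): ref=9.0000 raw=[11.2500 11.2500]
After op 3 tick(3): ref=12.0000 raw=[15.0000 15.0000]
After op 4 tick(9): ref=21.0000 raw=[26.2500 26.2500]
After op 5 sync(1): ref=21.0000 raw=[26.2500 21.0000]
After op 6 tick(8): ref=29.0000 raw=[36.2500 31.0000]
After op 7 sync(0): ref=29.0000 raw=[29.0000 31.0000]
After op 8 tick(2): ref=31.0000 raw=[31.5000 33.5000]
Wrap final raw readings (mod 24): 31.5000 mod 24 = 7.5000; 33.5000 mod 24 = 9.5000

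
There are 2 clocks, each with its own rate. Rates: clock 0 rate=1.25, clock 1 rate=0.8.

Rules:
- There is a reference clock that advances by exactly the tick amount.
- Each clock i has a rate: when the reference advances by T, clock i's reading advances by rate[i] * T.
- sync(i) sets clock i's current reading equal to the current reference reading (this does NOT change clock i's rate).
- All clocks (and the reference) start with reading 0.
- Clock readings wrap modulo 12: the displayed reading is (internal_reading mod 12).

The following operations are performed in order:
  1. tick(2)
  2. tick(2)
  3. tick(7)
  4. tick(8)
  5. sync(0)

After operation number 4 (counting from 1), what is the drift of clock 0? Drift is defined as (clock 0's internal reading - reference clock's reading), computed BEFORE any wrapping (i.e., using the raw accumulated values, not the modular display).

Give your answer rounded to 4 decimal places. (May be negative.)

Answer: 4.7500

Derivation:
After op 1 tick(2): ref=2.0000 raw=[2.5000 1.6000]
After op 2 tick(2): ref=4.0000 raw=[5.0000 3.2000]
After op 3 tick(7): ref=11.0000 raw=[13.7500 8.8000]
After op 4 tick(8): ref=19.0000 raw=[23.7500 15.2000]
Drift of clock 0 after op 4: 23.7500 - 19.0000 = 4.7500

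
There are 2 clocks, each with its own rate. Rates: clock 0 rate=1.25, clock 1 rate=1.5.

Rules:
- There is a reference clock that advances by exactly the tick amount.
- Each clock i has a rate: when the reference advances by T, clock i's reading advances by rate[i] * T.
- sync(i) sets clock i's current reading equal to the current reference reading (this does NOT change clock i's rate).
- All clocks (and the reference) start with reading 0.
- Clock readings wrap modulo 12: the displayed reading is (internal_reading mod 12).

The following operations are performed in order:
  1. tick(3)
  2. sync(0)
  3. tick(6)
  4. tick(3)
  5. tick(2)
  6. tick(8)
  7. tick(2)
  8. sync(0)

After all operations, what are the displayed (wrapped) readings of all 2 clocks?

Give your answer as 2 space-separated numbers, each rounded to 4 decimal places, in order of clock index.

Answer: 0.0000 0.0000

Derivation:
After op 1 tick(3): ref=3.0000 raw=[3.7500 4.5000]
After op 2 sync(0): ref=3.0000 raw=[3.0000 4.5000]
After op 3 tick(6): ref=9.0000 raw=[10.5000 13.5000]
After op 4 tick(3): ref=12.0000 raw=[14.2500 18.0000]
After op 5 tick(2): ref=14.0000 raw=[16.7500 21.0000]
After op 6 tick(8): ref=22.0000 raw=[26.7500 33.0000]
After op 7 tick(2): ref=24.0000 raw=[29.2500 36.0000]
After op 8 sync(0): ref=24.0000 raw=[24.0000 36.0000]
Wrap final raw readings (mod 12): 24.0000 mod 12 = 0.0000; 36.0000 mod 12 = 0.0000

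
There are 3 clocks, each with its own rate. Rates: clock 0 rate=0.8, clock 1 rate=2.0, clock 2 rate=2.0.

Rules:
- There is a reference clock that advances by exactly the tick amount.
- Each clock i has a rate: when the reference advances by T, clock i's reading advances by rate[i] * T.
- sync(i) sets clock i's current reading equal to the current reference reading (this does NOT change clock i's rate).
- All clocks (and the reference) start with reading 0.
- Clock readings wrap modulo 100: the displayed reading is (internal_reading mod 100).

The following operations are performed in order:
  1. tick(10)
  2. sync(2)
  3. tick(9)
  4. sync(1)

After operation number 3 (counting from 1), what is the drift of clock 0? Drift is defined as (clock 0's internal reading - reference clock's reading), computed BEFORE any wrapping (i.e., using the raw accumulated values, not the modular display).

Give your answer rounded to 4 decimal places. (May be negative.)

Answer: -3.8000

Derivation:
After op 1 tick(10): ref=10.0000 raw=[8.0000 20.0000 20.0000]
After op 2 sync(2): ref=10.0000 raw=[8.0000 20.0000 10.0000]
After op 3 tick(9): ref=19.0000 raw=[15.2000 38.0000 28.0000]
Drift of clock 0 after op 3: 15.2000 - 19.0000 = -3.8000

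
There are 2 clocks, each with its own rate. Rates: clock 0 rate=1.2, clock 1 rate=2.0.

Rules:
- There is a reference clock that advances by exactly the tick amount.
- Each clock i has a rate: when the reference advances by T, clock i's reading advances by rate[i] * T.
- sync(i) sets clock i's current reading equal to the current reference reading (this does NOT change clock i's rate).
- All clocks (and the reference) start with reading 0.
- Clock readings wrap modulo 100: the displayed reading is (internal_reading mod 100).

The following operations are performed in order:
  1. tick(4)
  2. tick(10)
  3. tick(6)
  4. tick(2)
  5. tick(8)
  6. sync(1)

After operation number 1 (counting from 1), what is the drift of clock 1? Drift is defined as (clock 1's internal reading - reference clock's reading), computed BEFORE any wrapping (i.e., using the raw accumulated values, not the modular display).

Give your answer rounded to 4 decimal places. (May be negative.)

After op 1 tick(4): ref=4.0000 raw=[4.8000 8.0000]
Drift of clock 1 after op 1: 8.0000 - 4.0000 = 4.0000

Answer: 4.0000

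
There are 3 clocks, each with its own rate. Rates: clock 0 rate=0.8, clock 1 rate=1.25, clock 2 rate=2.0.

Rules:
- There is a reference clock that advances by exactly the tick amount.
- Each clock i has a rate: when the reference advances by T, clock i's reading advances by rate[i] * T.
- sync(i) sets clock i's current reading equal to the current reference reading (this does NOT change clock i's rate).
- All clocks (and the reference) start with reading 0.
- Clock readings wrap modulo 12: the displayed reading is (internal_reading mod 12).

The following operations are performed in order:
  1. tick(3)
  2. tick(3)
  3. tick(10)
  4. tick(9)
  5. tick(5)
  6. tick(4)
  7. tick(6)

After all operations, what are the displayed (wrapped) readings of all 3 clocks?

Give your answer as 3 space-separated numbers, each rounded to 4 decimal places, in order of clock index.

Answer: 8.0000 2.0000 8.0000

Derivation:
After op 1 tick(3): ref=3.0000 raw=[2.4000 3.7500 6.0000]
After op 2 tick(3): ref=6.0000 raw=[4.8000 7.5000 12.0000]
After op 3 tick(10): ref=16.0000 raw=[12.8000 20.0000 32.0000]
After op 4 tick(9): ref=25.0000 raw=[20.0000 31.2500 50.0000]
After op 5 tick(5): ref=30.0000 raw=[24.0000 37.5000 60.0000]
After op 6 tick(4): ref=34.0000 raw=[27.2000 42.5000 68.0000]
After op 7 tick(6): ref=40.0000 raw=[32.0000 50.0000 80.0000]
Wrap final raw readings (mod 12): 32.0000 mod 12 = 8.0000; 50.0000 mod 12 = 2.0000; 80.0000 mod 12 = 8.0000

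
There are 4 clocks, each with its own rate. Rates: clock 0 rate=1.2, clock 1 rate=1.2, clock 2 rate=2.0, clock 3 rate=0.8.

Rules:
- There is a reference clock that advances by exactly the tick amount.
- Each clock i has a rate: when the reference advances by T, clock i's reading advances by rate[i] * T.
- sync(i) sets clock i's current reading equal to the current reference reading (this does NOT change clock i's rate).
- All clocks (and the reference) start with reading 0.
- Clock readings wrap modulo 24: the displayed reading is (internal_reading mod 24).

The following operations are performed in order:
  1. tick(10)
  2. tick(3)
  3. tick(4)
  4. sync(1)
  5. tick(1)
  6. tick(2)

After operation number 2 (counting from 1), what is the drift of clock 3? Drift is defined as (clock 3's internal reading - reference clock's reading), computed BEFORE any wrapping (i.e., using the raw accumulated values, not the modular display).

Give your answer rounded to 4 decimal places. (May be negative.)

After op 1 tick(10): ref=10.0000 raw=[12.0000 12.0000 20.0000 8.0000]
After op 2 tick(3): ref=13.0000 raw=[15.6000 15.6000 26.0000 10.4000]
Drift of clock 3 after op 2: 10.4000 - 13.0000 = -2.6000

Answer: -2.6000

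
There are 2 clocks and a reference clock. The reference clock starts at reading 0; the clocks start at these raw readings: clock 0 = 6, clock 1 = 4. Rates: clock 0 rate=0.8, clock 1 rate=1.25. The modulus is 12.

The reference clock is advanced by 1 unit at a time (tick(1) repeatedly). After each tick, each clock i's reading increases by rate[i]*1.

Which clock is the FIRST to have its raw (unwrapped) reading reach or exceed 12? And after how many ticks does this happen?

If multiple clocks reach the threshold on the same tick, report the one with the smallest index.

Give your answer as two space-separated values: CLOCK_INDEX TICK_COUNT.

clock 0: start=6, rate=0.8, needs 12-6 = 6; ticks = ceil(6/0.8) = ceil(7.5000) = 8; reading at tick 8 = 6 + 0.8*8 = 12.4000
clock 1: start=4, rate=1.25, needs 12-4 = 8; ticks = ceil(8/1.25) = ceil(6.4000) = 7; reading at tick 7 = 4 + 1.25*7 = 12.7500
Minimum tick count = 7; winners = [1]; smallest index = 1

Answer: 1 7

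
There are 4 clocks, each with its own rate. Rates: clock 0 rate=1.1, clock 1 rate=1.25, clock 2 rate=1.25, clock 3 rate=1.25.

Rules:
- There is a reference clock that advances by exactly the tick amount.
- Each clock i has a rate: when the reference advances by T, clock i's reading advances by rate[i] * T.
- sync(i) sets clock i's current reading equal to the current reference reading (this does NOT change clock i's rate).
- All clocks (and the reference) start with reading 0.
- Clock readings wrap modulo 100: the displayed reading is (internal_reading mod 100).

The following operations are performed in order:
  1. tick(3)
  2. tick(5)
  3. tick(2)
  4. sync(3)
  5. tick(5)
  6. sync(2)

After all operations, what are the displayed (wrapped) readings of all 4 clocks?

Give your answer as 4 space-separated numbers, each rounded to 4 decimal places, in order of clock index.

Answer: 16.5000 18.7500 15.0000 16.2500

Derivation:
After op 1 tick(3): ref=3.0000 raw=[3.3000 3.7500 3.7500 3.7500]
After op 2 tick(5): ref=8.0000 raw=[8.8000 10.0000 10.0000 10.0000]
After op 3 tick(2): ref=10.0000 raw=[11.0000 12.5000 12.5000 12.5000]
After op 4 sync(3): ref=10.0000 raw=[11.0000 12.5000 12.5000 10.0000]
After op 5 tick(5): ref=15.0000 raw=[16.5000 18.7500 18.7500 16.2500]
After op 6 sync(2): ref=15.0000 raw=[16.5000 18.7500 15.0000 16.2500]
Wrap final raw readings (mod 100): 16.5000 mod 100 = 16.5000; 18.7500 mod 100 = 18.7500; 15.0000 mod 100 = 15.0000; 16.2500 mod 100 = 16.2500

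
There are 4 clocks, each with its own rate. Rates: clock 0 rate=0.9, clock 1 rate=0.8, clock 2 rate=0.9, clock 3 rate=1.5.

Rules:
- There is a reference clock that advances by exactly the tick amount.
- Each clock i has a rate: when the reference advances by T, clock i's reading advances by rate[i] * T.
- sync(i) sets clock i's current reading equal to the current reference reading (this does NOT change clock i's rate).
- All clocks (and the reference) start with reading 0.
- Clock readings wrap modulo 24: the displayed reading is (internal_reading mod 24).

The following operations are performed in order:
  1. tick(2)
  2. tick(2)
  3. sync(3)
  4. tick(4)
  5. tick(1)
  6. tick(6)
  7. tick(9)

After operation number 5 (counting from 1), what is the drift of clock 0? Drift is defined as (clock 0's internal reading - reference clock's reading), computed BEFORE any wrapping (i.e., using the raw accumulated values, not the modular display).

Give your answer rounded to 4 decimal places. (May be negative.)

After op 1 tick(2): ref=2.0000 raw=[1.8000 1.6000 1.8000 3.0000]
After op 2 tick(2): ref=4.0000 raw=[3.6000 3.2000 3.6000 6.0000]
After op 3 sync(3): ref=4.0000 raw=[3.6000 3.2000 3.6000 4.0000]
After op 4 tick(4): ref=8.0000 raw=[7.2000 6.4000 7.2000 10.0000]
After op 5 tick(1): ref=9.0000 raw=[8.1000 7.2000 8.1000 11.5000]
Drift of clock 0 after op 5: 8.1000 - 9.0000 = -0.9000

Answer: -0.9000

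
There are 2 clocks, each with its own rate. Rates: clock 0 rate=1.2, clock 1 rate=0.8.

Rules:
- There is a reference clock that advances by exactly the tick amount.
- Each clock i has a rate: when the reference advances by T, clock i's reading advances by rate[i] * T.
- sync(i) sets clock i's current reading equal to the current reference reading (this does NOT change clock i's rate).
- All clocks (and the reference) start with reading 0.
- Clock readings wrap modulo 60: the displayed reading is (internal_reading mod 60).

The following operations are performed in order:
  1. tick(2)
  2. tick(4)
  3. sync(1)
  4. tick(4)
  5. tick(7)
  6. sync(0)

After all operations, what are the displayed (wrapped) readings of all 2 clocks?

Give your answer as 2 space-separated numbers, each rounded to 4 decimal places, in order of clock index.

Answer: 17.0000 14.8000

Derivation:
After op 1 tick(2): ref=2.0000 raw=[2.4000 1.6000]
After op 2 tick(4): ref=6.0000 raw=[7.2000 4.8000]
After op 3 sync(1): ref=6.0000 raw=[7.2000 6.0000]
After op 4 tick(4): ref=10.0000 raw=[12.0000 9.2000]
After op 5 tick(7): ref=17.0000 raw=[20.4000 14.8000]
After op 6 sync(0): ref=17.0000 raw=[17.0000 14.8000]
Wrap final raw readings (mod 60): 17.0000 mod 60 = 17.0000; 14.8000 mod 60 = 14.8000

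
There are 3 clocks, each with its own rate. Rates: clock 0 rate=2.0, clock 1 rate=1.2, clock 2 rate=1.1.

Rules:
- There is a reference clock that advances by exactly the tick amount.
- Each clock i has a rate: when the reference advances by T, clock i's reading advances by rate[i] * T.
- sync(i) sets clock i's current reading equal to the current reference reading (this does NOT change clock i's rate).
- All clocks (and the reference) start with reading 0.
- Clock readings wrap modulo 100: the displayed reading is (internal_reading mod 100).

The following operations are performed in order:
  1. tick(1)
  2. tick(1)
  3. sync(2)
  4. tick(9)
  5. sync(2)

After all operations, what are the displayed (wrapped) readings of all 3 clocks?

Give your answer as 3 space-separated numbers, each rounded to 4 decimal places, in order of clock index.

After op 1 tick(1): ref=1.0000 raw=[2.0000 1.2000 1.1000]
After op 2 tick(1): ref=2.0000 raw=[4.0000 2.4000 2.2000]
After op 3 sync(2): ref=2.0000 raw=[4.0000 2.4000 2.0000]
After op 4 tick(9): ref=11.0000 raw=[22.0000 13.2000 11.9000]
After op 5 sync(2): ref=11.0000 raw=[22.0000 13.2000 11.0000]
Wrap final raw readings (mod 100): 22.0000 mod 100 = 22.0000; 13.2000 mod 100 = 13.2000; 11.0000 mod 100 = 11.0000

Answer: 22.0000 13.2000 11.0000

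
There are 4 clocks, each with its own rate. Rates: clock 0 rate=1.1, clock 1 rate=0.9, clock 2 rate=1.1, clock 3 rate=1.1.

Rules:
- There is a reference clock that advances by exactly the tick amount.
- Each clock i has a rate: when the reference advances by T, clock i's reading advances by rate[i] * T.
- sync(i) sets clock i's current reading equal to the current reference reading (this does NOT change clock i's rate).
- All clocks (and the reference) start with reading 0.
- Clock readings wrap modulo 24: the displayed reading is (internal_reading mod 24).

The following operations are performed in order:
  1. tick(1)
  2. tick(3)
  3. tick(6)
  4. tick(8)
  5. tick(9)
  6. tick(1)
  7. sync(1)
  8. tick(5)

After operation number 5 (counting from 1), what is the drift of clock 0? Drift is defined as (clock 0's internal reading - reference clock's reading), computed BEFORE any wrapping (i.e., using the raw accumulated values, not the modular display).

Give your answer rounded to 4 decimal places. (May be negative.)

Answer: 2.7000

Derivation:
After op 1 tick(1): ref=1.0000 raw=[1.1000 0.9000 1.1000 1.1000]
After op 2 tick(3): ref=4.0000 raw=[4.4000 3.6000 4.4000 4.4000]
After op 3 tick(6): ref=10.0000 raw=[11.0000 9.0000 11.0000 11.0000]
After op 4 tick(8): ref=18.0000 raw=[19.8000 16.2000 19.8000 19.8000]
After op 5 tick(9): ref=27.0000 raw=[29.7000 24.3000 29.7000 29.7000]
Drift of clock 0 after op 5: 29.7000 - 27.0000 = 2.7000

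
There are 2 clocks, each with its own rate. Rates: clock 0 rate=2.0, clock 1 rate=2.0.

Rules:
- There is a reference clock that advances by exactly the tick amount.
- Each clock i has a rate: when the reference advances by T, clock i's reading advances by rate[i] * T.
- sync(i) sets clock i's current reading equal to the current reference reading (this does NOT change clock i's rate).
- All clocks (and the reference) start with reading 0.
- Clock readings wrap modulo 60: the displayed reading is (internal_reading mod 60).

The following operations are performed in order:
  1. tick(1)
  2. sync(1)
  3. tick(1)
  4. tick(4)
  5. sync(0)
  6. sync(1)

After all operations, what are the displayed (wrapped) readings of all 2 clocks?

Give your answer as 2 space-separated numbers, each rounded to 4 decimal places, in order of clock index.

Answer: 6.0000 6.0000

Derivation:
After op 1 tick(1): ref=1.0000 raw=[2.0000 2.0000]
After op 2 sync(1): ref=1.0000 raw=[2.0000 1.0000]
After op 3 tick(1): ref=2.0000 raw=[4.0000 3.0000]
After op 4 tick(4): ref=6.0000 raw=[12.0000 11.0000]
After op 5 sync(0): ref=6.0000 raw=[6.0000 11.0000]
After op 6 sync(1): ref=6.0000 raw=[6.0000 6.0000]
Wrap final raw readings (mod 60): 6.0000 mod 60 = 6.0000; 6.0000 mod 60 = 6.0000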